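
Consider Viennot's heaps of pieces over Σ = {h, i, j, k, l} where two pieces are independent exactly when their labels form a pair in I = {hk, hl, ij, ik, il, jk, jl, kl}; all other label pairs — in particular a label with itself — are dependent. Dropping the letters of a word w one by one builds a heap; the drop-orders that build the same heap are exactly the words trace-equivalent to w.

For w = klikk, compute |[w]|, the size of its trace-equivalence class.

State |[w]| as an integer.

0(k) covers ∅
1(l) covers ∅
2(i) covers ∅
3(k) covers 0:k
4(k) covers 3:k
floor of heap: 0:k, 1:l, 2:i
completions by unplaced set U, small U first (add the entries for U minus each lowest piece of U):
  |U|=1: {1}:1  {2}:1  {4}:1
  |U|=2: {1,2}:2  {1,4}:2  {2,4}:2  {3,4}:1
  |U|=3: {0,3,4}:1  {1,2,4}:6  {1,3,4}:3  {2,3,4}:3
  start at 0(k): 12
  start at 1(l): 4
  start at 2(i): 4
sum over floor = 20

20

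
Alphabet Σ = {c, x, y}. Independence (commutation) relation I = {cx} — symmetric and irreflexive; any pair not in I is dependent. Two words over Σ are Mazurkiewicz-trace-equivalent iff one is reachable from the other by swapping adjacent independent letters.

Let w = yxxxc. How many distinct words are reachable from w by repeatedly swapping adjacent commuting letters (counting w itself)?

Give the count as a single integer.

4

#0=y has no predecessor
#1=x depends on [0:y]
#2=x depends on [1:x]
#3=x depends on [2:x]
#4=c depends on [0:y]
sources: [0:y]
N(rest) = Σ N(rest − s) over sources s of rest; N(one piece) = 1:
  size 1 → [3]=1  [4]=1
  size 2 → [2,3]=1  [3,4]=2
  size 3 → [1,2,3]=1  [2,3,4]=3
  first=0(y) contributes 4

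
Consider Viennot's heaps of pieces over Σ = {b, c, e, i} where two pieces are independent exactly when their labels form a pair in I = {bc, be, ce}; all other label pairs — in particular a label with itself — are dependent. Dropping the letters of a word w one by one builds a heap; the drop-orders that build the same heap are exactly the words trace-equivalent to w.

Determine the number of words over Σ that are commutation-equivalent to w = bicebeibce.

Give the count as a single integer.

72

0(b) covers ∅
1(i) covers 0:b
2(c) covers 1:i
3(e) covers 1:i
4(b) covers 1:i
5(e) covers 3:e
6(i) covers 2:c, 4:b, 5:e
7(b) covers 6:i
8(c) covers 6:i
9(e) covers 6:i
floor of heap: 0:b
completions by unplaced set U, small U first (add the entries for U minus each lowest piece of U):
  |U|=1: {7}:1  {8}:1  {9}:1
  |U|=2: {7,8}:2  {7,9}:2  {8,9}:2
  |U|=3: {7,8,9}:6
  |U|=4: {6,7,8,9}:6
  |U|=5: {2,6,7,8,9}:6  {4,6,7,8,9}:6  {5,6,7,8,9}:6
  |U|=6: {2,4,6,7,8,9}:12  {2,5,6,7,8,9}:12  {3,5,6,7,8,9}:6  {4,5,6,7,8,9}:12
  |U|=7: {2,3,5,6,7,8,9}:18  {2,4,5,6,7,8,9}:36  {3,4,5,6,7,8,9}:18
  |U|=8: {2,3,4,5,6,7,8,9}:72
  start at 0(b): 72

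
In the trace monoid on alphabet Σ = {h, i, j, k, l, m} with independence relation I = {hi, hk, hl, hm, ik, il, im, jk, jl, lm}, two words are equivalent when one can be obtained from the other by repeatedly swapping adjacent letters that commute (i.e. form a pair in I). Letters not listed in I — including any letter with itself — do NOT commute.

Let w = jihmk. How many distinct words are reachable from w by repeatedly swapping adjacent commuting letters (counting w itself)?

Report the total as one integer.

0(j) covers ∅
1(i) covers 0:j
2(h) covers 0:j
3(m) covers 0:j
4(k) covers 3:m
floor of heap: 0:j
completions by unplaced set U, small U first (add the entries for U minus each lowest piece of U):
  |U|=1: {1}:1  {2}:1  {4}:1
  |U|=2: {1,2}:2  {1,4}:2  {2,4}:2  {3,4}:1
  |U|=3: {1,2,4}:6  {1,3,4}:3  {2,3,4}:3
  start at 0(j): 12

12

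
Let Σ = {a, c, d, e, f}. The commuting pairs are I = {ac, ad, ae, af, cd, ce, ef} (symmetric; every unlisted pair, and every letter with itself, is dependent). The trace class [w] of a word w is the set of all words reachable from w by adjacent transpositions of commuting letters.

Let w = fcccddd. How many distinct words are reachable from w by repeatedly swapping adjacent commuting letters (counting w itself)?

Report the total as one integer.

0(f) covers ∅
1(c) covers 0:f
2(c) covers 1:c
3(c) covers 2:c
4(d) covers 0:f
5(d) covers 4:d
6(d) covers 5:d
floor of heap: 0:f
completions by unplaced set U, small U first (add the entries for U minus each lowest piece of U):
  |U|=1: {3}:1  {6}:1
  |U|=2: {2,3}:1  {3,6}:2  {5,6}:1
  |U|=3: {1,2,3}:1  {2,3,6}:3  {3,5,6}:3  {4,5,6}:1
  |U|=4: {1,2,3,6}:4  {2,3,5,6}:6  {3,4,5,6}:4
  |U|=5: {1,2,3,5,6}:10  {2,3,4,5,6}:10
  start at 0(f): 20

20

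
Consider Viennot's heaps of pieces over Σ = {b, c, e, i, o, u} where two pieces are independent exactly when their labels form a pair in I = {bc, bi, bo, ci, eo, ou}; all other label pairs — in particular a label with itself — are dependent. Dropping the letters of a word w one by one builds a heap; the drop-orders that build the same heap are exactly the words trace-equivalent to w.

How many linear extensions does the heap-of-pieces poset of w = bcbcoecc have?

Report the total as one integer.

16

#0=b has no predecessor
#1=c has no predecessor
#2=b depends on [0:b]
#3=c depends on [1:c]
#4=o depends on [3:c]
#5=e depends on [2:b, 3:c]
#6=c depends on [4:o, 5:e]
#7=c depends on [6:c]
sources: [0:b, 1:c]
N(rest) = Σ N(rest − s) over sources s of rest; N(one piece) = 1:
  size 1 → [7]=1
  size 2 → [6,7]=1
  size 3 → [4,6,7]=1  [5,6,7]=1
  size 4 → [2,5,6,7]=1  [4,5,6,7]=2
  size 5 → [0,2,5,6,7]=1  [2,4,5,6,7]=3  [3,4,5,6,7]=2
  size 6 → [0,2,4,5,6,7]=4  [1,3,4,5,6,7]=2  [2,3,4,5,6,7]=5
  first=0(b) contributes 7
  first=1(c) contributes 9
|[w]| = 16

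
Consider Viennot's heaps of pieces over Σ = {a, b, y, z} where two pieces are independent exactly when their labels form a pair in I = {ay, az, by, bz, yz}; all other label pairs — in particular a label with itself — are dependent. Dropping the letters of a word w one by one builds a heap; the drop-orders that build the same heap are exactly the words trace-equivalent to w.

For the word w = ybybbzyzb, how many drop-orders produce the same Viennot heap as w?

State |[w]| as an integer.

#0=y has no predecessor
#1=b has no predecessor
#2=y depends on [0:y]
#3=b depends on [1:b]
#4=b depends on [3:b]
#5=z has no predecessor
#6=y depends on [2:y]
#7=z depends on [5:z]
#8=b depends on [4:b]
sources: [0:y, 1:b, 5:z]
N(rest) = Σ N(rest − s) over sources s of rest; N(one piece) = 1:
  size 1 → [6]=1  [7]=1  [8]=1
  size 2 → [2,6]=1  [4,8]=1  [5,7]=1  [6,7]=2  [6,8]=2  [7,8]=2
  size 3 → [0,2,6]=1  [2,6,7]=3  [2,6,8]=3  [3,4,8]=1  [4,6,8]=3  [4,7,8]=3  [5,6,7]=3  [5,7,8]=3  [6,7,8]=6
  size 4 → [0,2,6,7]=4  [0,2,6,8]=4  [1,3,4,8]=1  [2,4,6,8]=6  [2,5,6,7]=6  [2,6,7,8]=12  [3,4,6,8]=4  [3,4,7,8]=4  [4,5,7,8]=6  [4,6,7,8]=12  [5,6,7,8]=12
  size 5 → [0,2,4,6,8]=10  [0,2,5,6,7]=10  [0,2,6,7,8]=20  [1,3,4,6,8]=5  [1,3,4,7,8]=5  [2,3,4,6,8]=10  [2,4,6,7,8]=30  [2,5,6,7,8]=30  [3,4,5,7,8]=10  [3,4,6,7,8]=20  [4,5,6,7,8]=30
  size 6 → [0,2,3,4,6,8]=20  [0,2,4,6,7,8]=60  [0,2,5,6,7,8]=60  [1,2,3,4,6,8]=15  [1,3,4,5,7,8]=15  [1,3,4,6,7,8]=30  [2,3,4,6,7,8]=60  [2,4,5,6,7,8]=90  [3,4,5,6,7,8]=60
  size 7 → [0,1,2,3,4,6,8]=35  [0,2,3,4,6,7,8]=140  [0,2,4,5,6,7,8]=210  [1,2,3,4,6,7,8]=105  [1,3,4,5,6,7,8]=105  [2,3,4,5,6,7,8]=210
  first=0(y) contributes 420
  first=1(b) contributes 560
  first=5(z) contributes 280
|[w]| = 1260

1260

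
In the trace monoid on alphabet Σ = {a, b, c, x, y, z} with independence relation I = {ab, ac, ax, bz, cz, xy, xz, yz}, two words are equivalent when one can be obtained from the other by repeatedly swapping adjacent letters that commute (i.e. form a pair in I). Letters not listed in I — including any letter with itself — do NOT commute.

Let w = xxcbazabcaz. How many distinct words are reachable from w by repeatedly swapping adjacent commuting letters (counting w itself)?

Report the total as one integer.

drop 0:x onto floor
drop 1:x onto {0:x}
drop 2:c onto {1:x}
drop 3:b onto {2:c}
drop 4:a onto floor
drop 5:z onto {4:a}
drop 6:a onto {5:z}
drop 7:b onto {3:b}
drop 8:c onto {7:b}
drop 9:a onto {6:a}
drop 10:z onto {9:a}
ground layer = {0:x, 4:a}
drop-orders for the pieces not yet dropped (sum over which currently-grounded one goes next):
  1 to go: {8} 1  {10} 1
  2 to go: {7,8} 1  {8,10} 2  {9,10} 1
  3 to go: {3,7,8} 1  {6,9,10} 1  {7,8,10} 3  {8,9,10} 3
  4 to go: {2,3,7,8} 1  {3,7,8,10} 4  {5,6,9,10} 1  {6,8,9,10} 4  {7,8,9,10} 6
  5 to go: {1,2,3,7,8} 1  {2,3,7,8,10} 5  {3,7,8,9,10} 10  {4,5,6,9,10} 1  {5,6,8,9,10} 5  {6,7,8,9,10} 10
  6 to go: {0,1,2,3,7,8} 1  {1,2,3,7,8,10} 6  {2,3,7,8,9,10} 15  {3,6,7,8,9,10} 20  {4,5,6,8,9,10} 6  {5,6,7,8,9,10} 15
  7 to go: {0,1,2,3,7,8,10} 7  {1,2,3,7,8,9,10} 21  {2,3,6,7,8,9,10} 35  {3,5,6,7,8,9,10} 35  {4,5,6,7,8,9,10} 21
  8 to go: {0,1,2,3,7,8,9,10} 28  {1,2,3,6,7,8,9,10} 56  {2,3,5,6,7,8,9,10} 70  {3,4,5,6,7,8,9,10} 56
  9 to go: {0,1,2,3,6,7,8,9,10} 84  {1,2,3,5,6,7,8,9,10} 126  {2,3,4,5,6,7,8,9,10} 126
  if 0:x drops first: 252 orders
  if 4:a drops first: 210 orders
heap linearizations: 462

462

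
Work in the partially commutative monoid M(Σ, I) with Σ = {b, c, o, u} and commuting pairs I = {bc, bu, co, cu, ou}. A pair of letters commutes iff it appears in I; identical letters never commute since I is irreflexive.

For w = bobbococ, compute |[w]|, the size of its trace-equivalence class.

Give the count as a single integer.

0(b) covers ∅
1(o) covers 0:b
2(b) covers 1:o
3(b) covers 2:b
4(o) covers 3:b
5(c) covers ∅
6(o) covers 4:o
7(c) covers 5:c
floor of heap: 0:b, 5:c
completions by unplaced set U, small U first (add the entries for U minus each lowest piece of U):
  |U|=1: {6}:1  {7}:1
  |U|=2: {4,6}:1  {5,7}:1  {6,7}:2
  |U|=3: {3,4,6}:1  {4,6,7}:3  {5,6,7}:3
  |U|=4: {2,3,4,6}:1  {3,4,6,7}:4  {4,5,6,7}:6
  |U|=5: {1,2,3,4,6}:1  {2,3,4,6,7}:5  {3,4,5,6,7}:10
  |U|=6: {0,1,2,3,4,6}:1  {1,2,3,4,6,7}:6  {2,3,4,5,6,7}:15
  start at 0(b): 21
  start at 5(c): 7
sum over floor = 28

28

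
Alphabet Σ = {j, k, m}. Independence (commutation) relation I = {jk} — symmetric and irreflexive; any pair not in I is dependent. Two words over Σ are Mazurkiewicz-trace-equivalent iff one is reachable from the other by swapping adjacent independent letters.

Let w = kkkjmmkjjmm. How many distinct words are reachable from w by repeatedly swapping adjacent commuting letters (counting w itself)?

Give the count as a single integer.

12

drop 0:k onto floor
drop 1:k onto {0:k}
drop 2:k onto {1:k}
drop 3:j onto floor
drop 4:m onto {2:k, 3:j}
drop 5:m onto {4:m}
drop 6:k onto {5:m}
drop 7:j onto {5:m}
drop 8:j onto {7:j}
drop 9:m onto {6:k, 8:j}
drop 10:m onto {9:m}
ground layer = {0:k, 3:j}
drop-orders for the pieces not yet dropped (sum over which currently-grounded one goes next):
  1 to go: {10} 1
  2 to go: {9,10} 1
  3 to go: {6,9,10} 1  {8,9,10} 1
  4 to go: {6,8,9,10} 2  {7,8,9,10} 1
  5 to go: {6,7,8,9,10} 3
  6 to go: {5,6,7,8,9,10} 3
  7 to go: {4,5,6,7,8,9,10} 3
  8 to go: {2,4,5,6,7,8,9,10} 3  {3,4,5,6,7,8,9,10} 3
  9 to go: {1,2,4,5,6,7,8,9,10} 3  {2,3,4,5,6,7,8,9,10} 6
  if 0:k drops first: 9 orders
  if 3:j drops first: 3 orders
heap linearizations: 12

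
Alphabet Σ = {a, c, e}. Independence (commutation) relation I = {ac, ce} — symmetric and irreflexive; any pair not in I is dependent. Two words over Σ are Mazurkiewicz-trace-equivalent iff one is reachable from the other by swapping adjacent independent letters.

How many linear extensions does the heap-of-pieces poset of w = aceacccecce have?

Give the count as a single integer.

462

drop 0:a onto floor
drop 1:c onto floor
drop 2:e onto {0:a}
drop 3:a onto {2:e}
drop 4:c onto {1:c}
drop 5:c onto {4:c}
drop 6:c onto {5:c}
drop 7:e onto {3:a}
drop 8:c onto {6:c}
drop 9:c onto {8:c}
drop 10:e onto {7:e}
ground layer = {0:a, 1:c}
drop-orders for the pieces not yet dropped (sum over which currently-grounded one goes next):
  1 to go: {9} 1  {10} 1
  2 to go: {7,10} 1  {8,9} 1  {9,10} 2
  3 to go: {3,7,10} 1  {6,8,9} 1  {7,9,10} 3  {8,9,10} 3
  4 to go: {2,3,7,10} 1  {3,7,9,10} 4  {5,6,8,9} 1  {6,8,9,10} 4  {7,8,9,10} 6
  5 to go: {0,2,3,7,10} 1  {2,3,7,9,10} 5  {3,7,8,9,10} 10  {4,5,6,8,9} 1  {5,6,8,9,10} 5  {6,7,8,9,10} 10
  6 to go: {0,2,3,7,9,10} 6  {1,4,5,6,8,9} 1  {2,3,7,8,9,10} 15  {3,6,7,8,9,10} 20  {4,5,6,8,9,10} 6  {5,6,7,8,9,10} 15
  7 to go: {0,2,3,7,8,9,10} 21  {1,4,5,6,8,9,10} 7  {2,3,6,7,8,9,10} 35  {3,5,6,7,8,9,10} 35  {4,5,6,7,8,9,10} 21
  8 to go: {0,2,3,6,7,8,9,10} 56  {1,4,5,6,7,8,9,10} 28  {2,3,5,6,7,8,9,10} 70  {3,4,5,6,7,8,9,10} 56
  9 to go: {0,2,3,5,6,7,8,9,10} 126  {1,3,4,5,6,7,8,9,10} 84  {2,3,4,5,6,7,8,9,10} 126
  if 0:a drops first: 210 orders
  if 1:c drops first: 252 orders
heap linearizations: 462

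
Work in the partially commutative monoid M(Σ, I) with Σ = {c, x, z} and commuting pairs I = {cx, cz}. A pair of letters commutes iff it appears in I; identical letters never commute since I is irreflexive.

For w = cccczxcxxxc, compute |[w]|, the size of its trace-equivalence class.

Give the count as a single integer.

0(c) covers ∅
1(c) covers 0:c
2(c) covers 1:c
3(c) covers 2:c
4(z) covers ∅
5(x) covers 4:z
6(c) covers 3:c
7(x) covers 5:x
8(x) covers 7:x
9(x) covers 8:x
10(c) covers 6:c
floor of heap: 0:c, 4:z
completions by unplaced set U, small U first (add the entries for U minus each lowest piece of U):
  |U|=1: {9}:1  {10}:1
  |U|=2: {6,10}:1  {8,9}:1  {9,10}:2
  |U|=3: {3,6,10}:1  {6,9,10}:3  {7,8,9}:1  {8,9,10}:3
  |U|=4: {2,3,6,10}:1  {3,6,9,10}:4  {5,7,8,9}:1  {6,8,9,10}:6  {7,8,9,10}:4
  |U|=5: {1,2,3,6,10}:1  {2,3,6,9,10}:5  {3,6,8,9,10}:10  {4,5,7,8,9}:1  {5,7,8,9,10}:5  {6,7,8,9,10}:10
  |U|=6: {0,1,2,3,6,10}:1  {1,2,3,6,9,10}:6  {2,3,6,8,9,10}:15  {3,6,7,8,9,10}:20  {4,5,7,8,9,10}:6  {5,6,7,8,9,10}:15
  |U|=7: {0,1,2,3,6,9,10}:7  {1,2,3,6,8,9,10}:21  {2,3,6,7,8,9,10}:35  {3,5,6,7,8,9,10}:35  {4,5,6,7,8,9,10}:21
  |U|=8: {0,1,2,3,6,8,9,10}:28  {1,2,3,6,7,8,9,10}:56  {2,3,5,6,7,8,9,10}:70  {3,4,5,6,7,8,9,10}:56
  |U|=9: {0,1,2,3,6,7,8,9,10}:84  {1,2,3,5,6,7,8,9,10}:126  {2,3,4,5,6,7,8,9,10}:126
  start at 0(c): 252
  start at 4(z): 210
sum over floor = 462

462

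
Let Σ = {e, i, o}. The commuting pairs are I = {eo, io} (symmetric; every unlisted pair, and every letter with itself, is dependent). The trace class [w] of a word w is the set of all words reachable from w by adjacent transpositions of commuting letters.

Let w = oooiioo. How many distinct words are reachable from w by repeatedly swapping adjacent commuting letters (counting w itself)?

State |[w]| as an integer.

drop 0:o onto floor
drop 1:o onto {0:o}
drop 2:o onto {1:o}
drop 3:i onto floor
drop 4:i onto {3:i}
drop 5:o onto {2:o}
drop 6:o onto {5:o}
ground layer = {0:o, 3:i}
drop-orders for the pieces not yet dropped (sum over which currently-grounded one goes next):
  1 to go: {4} 1  {6} 1
  2 to go: {3,4} 1  {4,6} 2  {5,6} 1
  3 to go: {2,5,6} 1  {3,4,6} 3  {4,5,6} 3
  4 to go: {1,2,5,6} 1  {2,4,5,6} 4  {3,4,5,6} 6
  5 to go: {0,1,2,5,6} 1  {1,2,4,5,6} 5  {2,3,4,5,6} 10
  if 0:o drops first: 15 orders
  if 3:i drops first: 6 orders
heap linearizations: 21

21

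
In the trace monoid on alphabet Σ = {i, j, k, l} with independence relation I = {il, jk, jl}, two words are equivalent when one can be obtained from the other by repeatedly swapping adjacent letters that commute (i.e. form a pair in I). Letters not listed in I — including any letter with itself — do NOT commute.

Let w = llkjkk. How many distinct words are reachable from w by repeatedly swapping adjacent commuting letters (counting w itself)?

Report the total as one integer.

6

#0=l has no predecessor
#1=l depends on [0:l]
#2=k depends on [1:l]
#3=j has no predecessor
#4=k depends on [2:k]
#5=k depends on [4:k]
sources: [0:l, 3:j]
N(rest) = Σ N(rest − s) over sources s of rest; N(one piece) = 1:
  size 1 → [3]=1  [5]=1
  size 2 → [3,5]=2  [4,5]=1
  size 3 → [2,4,5]=1  [3,4,5]=3
  size 4 → [1,2,4,5]=1  [2,3,4,5]=4
  first=0(l) contributes 5
  first=3(j) contributes 1
|[w]| = 6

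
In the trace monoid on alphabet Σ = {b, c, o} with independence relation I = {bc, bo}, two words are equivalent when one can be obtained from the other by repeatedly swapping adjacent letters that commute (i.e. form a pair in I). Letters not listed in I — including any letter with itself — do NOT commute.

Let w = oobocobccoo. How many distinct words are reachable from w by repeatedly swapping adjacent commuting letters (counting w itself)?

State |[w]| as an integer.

55

#0=o has no predecessor
#1=o depends on [0:o]
#2=b has no predecessor
#3=o depends on [1:o]
#4=c depends on [3:o]
#5=o depends on [4:c]
#6=b depends on [2:b]
#7=c depends on [5:o]
#8=c depends on [7:c]
#9=o depends on [8:c]
#10=o depends on [9:o]
sources: [0:o, 2:b]
N(rest) = Σ N(rest − s) over sources s of rest; N(one piece) = 1:
  size 1 → [6]=1  [10]=1
  size 2 → [2,6]=1  [6,10]=2  [9,10]=1
  size 3 → [2,6,10]=3  [6,9,10]=3  [8,9,10]=1
  size 4 → [2,6,9,10]=6  [6,8,9,10]=4  [7,8,9,10]=1
  size 5 → [2,6,8,9,10]=10  [5,7,8,9,10]=1  [6,7,8,9,10]=5
  size 6 → [2,6,7,8,9,10]=15  [4,5,7,8,9,10]=1  [5,6,7,8,9,10]=6
  size 7 → [2,5,6,7,8,9,10]=21  [3,4,5,7,8,9,10]=1  [4,5,6,7,8,9,10]=7
  size 8 → [1,3,4,5,7,8,9,10]=1  [2,4,5,6,7,8,9,10]=28  [3,4,5,6,7,8,9,10]=8
  size 9 → [0,1,3,4,5,7,8,9,10]=1  [1,3,4,5,6,7,8,9,10]=9  [2,3,4,5,6,7,8,9,10]=36
  first=0(o) contributes 45
  first=2(b) contributes 10
|[w]| = 55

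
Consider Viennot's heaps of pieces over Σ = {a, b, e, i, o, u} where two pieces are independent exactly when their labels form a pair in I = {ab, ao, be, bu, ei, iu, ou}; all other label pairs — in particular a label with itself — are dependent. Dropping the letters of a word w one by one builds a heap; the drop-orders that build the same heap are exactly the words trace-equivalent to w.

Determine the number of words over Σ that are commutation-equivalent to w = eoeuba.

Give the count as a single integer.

4

piece 0:e — minimal
piece 1:o rests on {0:e}
piece 2:e rests on {1:o}
piece 3:u rests on {2:e}
piece 4:b rests on {1:o}
piece 5:a rests on {3:u}
minimal pieces: {0:e}
ways to finish when only these pieces remain (= sum over removing one remaining piece with nothing left below it):
  1 left: {4}→1  {5}→1
  2 left: {3,5}→1  {4,5}→2
  3 left: {2,3,5}→1  {3,4,5}→3
  4 left: {2,3,4,5}→4
  placing 0:e first → 4 extensions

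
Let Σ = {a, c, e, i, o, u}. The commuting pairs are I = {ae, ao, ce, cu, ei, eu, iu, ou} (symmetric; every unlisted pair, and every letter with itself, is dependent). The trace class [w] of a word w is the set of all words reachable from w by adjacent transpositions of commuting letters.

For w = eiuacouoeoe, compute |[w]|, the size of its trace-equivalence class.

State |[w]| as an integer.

74

#0=e has no predecessor
#1=i has no predecessor
#2=u has no predecessor
#3=a depends on [1:i, 2:u]
#4=c depends on [3:a]
#5=o depends on [0:e, 4:c]
#6=u depends on [3:a]
#7=o depends on [5:o]
#8=e depends on [7:o]
#9=o depends on [8:e]
#10=e depends on [9:o]
sources: [0:e, 1:i, 2:u]
N(rest) = Σ N(rest − s) over sources s of rest; N(one piece) = 1:
  size 1 → [6]=1  [10]=1
  size 2 → [6,10]=2  [9,10]=1
  size 3 → [6,9,10]=3  [8,9,10]=1
  size 4 → [6,8,9,10]=4  [7,8,9,10]=1
  size 5 → [5,7,8,9,10]=1  [6,7,8,9,10]=5
  size 6 → [0,5,7,8,9,10]=1  [4,5,7,8,9,10]=1  [5,6,7,8,9,10]=6
  size 7 → [0,4,5,7,8,9,10]=2  [0,5,6,7,8,9,10]=7  [4,5,6,7,8,9,10]=7
  size 8 → [0,4,5,6,7,8,9,10]=16  [3,4,5,6,7,8,9,10]=7
  size 9 → [0,3,4,5,6,7,8,9,10]=23  [1,3,4,5,6,7,8,9,10]=7  [2,3,4,5,6,7,8,9,10]=7
  first=0(e) contributes 14
  first=1(i) contributes 30
  first=2(u) contributes 30
|[w]| = 74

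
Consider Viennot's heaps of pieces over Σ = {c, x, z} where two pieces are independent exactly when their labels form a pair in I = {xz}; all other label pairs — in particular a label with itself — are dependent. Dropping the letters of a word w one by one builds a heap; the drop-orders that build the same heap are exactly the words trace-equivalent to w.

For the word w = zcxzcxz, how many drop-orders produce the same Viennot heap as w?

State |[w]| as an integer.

#0=z has no predecessor
#1=c depends on [0:z]
#2=x depends on [1:c]
#3=z depends on [1:c]
#4=c depends on [2:x, 3:z]
#5=x depends on [4:c]
#6=z depends on [4:c]
sources: [0:z]
N(rest) = Σ N(rest − s) over sources s of rest; N(one piece) = 1:
  size 1 → [5]=1  [6]=1
  size 2 → [5,6]=2
  size 3 → [4,5,6]=2
  size 4 → [2,4,5,6]=2  [3,4,5,6]=2
  size 5 → [2,3,4,5,6]=4
  first=0(z) contributes 4

4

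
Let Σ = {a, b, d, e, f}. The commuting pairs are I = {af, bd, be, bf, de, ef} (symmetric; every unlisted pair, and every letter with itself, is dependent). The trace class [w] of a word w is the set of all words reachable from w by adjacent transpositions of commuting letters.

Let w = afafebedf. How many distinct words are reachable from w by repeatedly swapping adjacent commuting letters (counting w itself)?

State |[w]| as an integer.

315

drop 0:a onto floor
drop 1:f onto floor
drop 2:a onto {0:a}
drop 3:f onto {1:f}
drop 4:e onto {2:a}
drop 5:b onto {2:a}
drop 6:e onto {4:e}
drop 7:d onto {2:a, 3:f}
drop 8:f onto {7:d}
ground layer = {0:a, 1:f}
drop-orders for the pieces not yet dropped (sum over which currently-grounded one goes next):
  1 to go: {5} 1  {6} 1  {8} 1
  2 to go: {4,6} 1  {5,6} 2  {5,8} 2  {6,8} 2  {7,8} 1
  3 to go: {3,7,8} 1  {4,5,6} 3  {4,6,8} 3  {5,6,8} 6  {5,7,8} 3  {6,7,8} 3
  4 to go: {1,3,7,8} 1  {3,5,7,8} 4  {3,6,7,8} 4  {4,5,6,8} 12  {4,6,7,8} 6  {5,6,7,8} 12
  5 to go: {1,3,5,7,8} 5  {1,3,6,7,8} 5  {3,4,6,7,8} 10  {3,5,6,7,8} 20  {4,5,6,7,8} 30
  6 to go: {1,3,4,6,7,8} 15  {1,3,5,6,7,8} 30  {2,4,5,6,7,8} 30  {3,4,5,6,7,8} 60
  7 to go: {0,2,4,5,6,7,8} 30  {1,3,4,5,6,7,8} 105  {2,3,4,5,6,7,8} 90
  if 0:a drops first: 195 orders
  if 1:f drops first: 120 orders
heap linearizations: 315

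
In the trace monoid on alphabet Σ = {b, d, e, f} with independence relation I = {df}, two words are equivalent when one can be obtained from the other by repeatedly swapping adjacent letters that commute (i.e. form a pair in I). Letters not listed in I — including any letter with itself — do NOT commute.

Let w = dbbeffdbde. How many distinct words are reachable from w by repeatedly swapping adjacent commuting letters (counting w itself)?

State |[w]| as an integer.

piece 0:d — minimal
piece 1:b rests on {0:d}
piece 2:b rests on {1:b}
piece 3:e rests on {2:b}
piece 4:f rests on {3:e}
piece 5:f rests on {4:f}
piece 6:d rests on {3:e}
piece 7:b rests on {5:f, 6:d}
piece 8:d rests on {7:b}
piece 9:e rests on {8:d}
minimal pieces: {0:d}
ways to finish when only these pieces remain (= sum over removing one remaining piece with nothing left below it):
  1 left: {9}→1
  2 left: {8,9}→1
  3 left: {7,8,9}→1
  4 left: {5,7,8,9}→1  {6,7,8,9}→1
  5 left: {4,5,7,8,9}→1  {5,6,7,8,9}→2
  6 left: {4,5,6,7,8,9}→3
  7 left: {3,4,5,6,7,8,9}→3
  8 left: {2,3,4,5,6,7,8,9}→3
  placing 0:d first → 3 extensions

3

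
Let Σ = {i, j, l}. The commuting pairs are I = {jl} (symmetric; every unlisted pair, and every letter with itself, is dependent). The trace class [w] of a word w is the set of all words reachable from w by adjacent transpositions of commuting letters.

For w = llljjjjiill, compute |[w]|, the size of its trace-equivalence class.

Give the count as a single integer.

drop 0:l onto floor
drop 1:l onto {0:l}
drop 2:l onto {1:l}
drop 3:j onto floor
drop 4:j onto {3:j}
drop 5:j onto {4:j}
drop 6:j onto {5:j}
drop 7:i onto {2:l, 6:j}
drop 8:i onto {7:i}
drop 9:l onto {8:i}
drop 10:l onto {9:l}
ground layer = {0:l, 3:j}
drop-orders for the pieces not yet dropped (sum over which currently-grounded one goes next):
  1 to go: {10} 1
  2 to go: {9,10} 1
  3 to go: {8,9,10} 1
  4 to go: {7,8,9,10} 1
  5 to go: {2,7,8,9,10} 1  {6,7,8,9,10} 1
  6 to go: {1,2,7,8,9,10} 1  {2,6,7,8,9,10} 2  {5,6,7,8,9,10} 1
  7 to go: {0,1,2,7,8,9,10} 1  {1,2,6,7,8,9,10} 3  {2,5,6,7,8,9,10} 3  {4,5,6,7,8,9,10} 1
  8 to go: {0,1,2,6,7,8,9,10} 4  {1,2,5,6,7,8,9,10} 6  {2,4,5,6,7,8,9,10} 4  {3,4,5,6,7,8,9,10} 1
  9 to go: {0,1,2,5,6,7,8,9,10} 10  {1,2,4,5,6,7,8,9,10} 10  {2,3,4,5,6,7,8,9,10} 5
  if 0:l drops first: 15 orders
  if 3:j drops first: 20 orders
heap linearizations: 35

35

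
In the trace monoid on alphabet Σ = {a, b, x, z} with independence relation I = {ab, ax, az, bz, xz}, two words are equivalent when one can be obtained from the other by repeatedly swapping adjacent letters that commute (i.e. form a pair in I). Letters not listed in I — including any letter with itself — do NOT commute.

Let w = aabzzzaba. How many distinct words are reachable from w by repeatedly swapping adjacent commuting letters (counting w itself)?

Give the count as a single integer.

1260

piece 0:a — minimal
piece 1:a rests on {0:a}
piece 2:b — minimal
piece 3:z — minimal
piece 4:z rests on {3:z}
piece 5:z rests on {4:z}
piece 6:a rests on {1:a}
piece 7:b rests on {2:b}
piece 8:a rests on {6:a}
minimal pieces: {0:a, 2:b, 3:z}
ways to finish when only these pieces remain (= sum over removing one remaining piece with nothing left below it):
  1 left: {5}→1  {7}→1  {8}→1
  2 left: {2,7}→1  {4,5}→1  {5,7}→2  {5,8}→2  {6,8}→1  {7,8}→2
  3 left: {1,6,8}→1  {2,5,7}→3  {2,7,8}→3  {3,4,5}→1  {4,5,7}→3  {4,5,8}→3  {5,6,8}→3  {5,7,8}→6  {6,7,8}→3
  4 left: {0,1,6,8}→1  {1,5,6,8}→4  {1,6,7,8}→4  {2,4,5,7}→6  {2,5,7,8}→12  {2,6,7,8}→6  {3,4,5,7}→4  {3,4,5,8}→4  {4,5,6,8}→6  {4,5,7,8}→12  {5,6,7,8}→12
  5 left: {0,1,5,6,8}→5  {0,1,6,7,8}→5  {1,2,6,7,8}→10  {1,4,5,6,8}→10  {1,5,6,7,8}→20  {2,3,4,5,7}→10  {2,4,5,7,8}→30  {2,5,6,7,8}→30  {3,4,5,6,8}→10  {3,4,5,7,8}→20  {4,5,6,7,8}→30
  6 left: {0,1,2,6,7,8}→15  {0,1,4,5,6,8}→15  {0,1,5,6,7,8}→30  {1,2,5,6,7,8}→60  {1,3,4,5,6,8}→20  {1,4,5,6,7,8}→60  {2,3,4,5,7,8}→60  {2,4,5,6,7,8}→90  {3,4,5,6,7,8}→60
  7 left: {0,1,2,5,6,7,8}→105  {0,1,3,4,5,6,8}→35  {0,1,4,5,6,7,8}→105  {1,2,4,5,6,7,8}→210  {1,3,4,5,6,7,8}→140  {2,3,4,5,6,7,8}→210
  placing 0:a first → 560 extensions
  placing 2:b first → 280 extensions
  placing 3:z first → 420 extensions
total linear extensions = 1260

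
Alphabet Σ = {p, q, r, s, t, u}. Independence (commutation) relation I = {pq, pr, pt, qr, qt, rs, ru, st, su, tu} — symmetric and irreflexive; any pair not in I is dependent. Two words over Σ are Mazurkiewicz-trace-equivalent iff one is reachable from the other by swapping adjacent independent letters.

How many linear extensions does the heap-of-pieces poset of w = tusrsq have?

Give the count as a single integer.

45

0(t) covers ∅
1(u) covers ∅
2(s) covers ∅
3(r) covers 0:t
4(s) covers 2:s
5(q) covers 1:u, 4:s
floor of heap: 0:t, 1:u, 2:s
completions by unplaced set U, small U first (add the entries for U minus each lowest piece of U):
  |U|=1: {3}:1  {5}:1
  |U|=2: {0,3}:1  {1,5}:1  {3,5}:2  {4,5}:1
  |U|=3: {0,3,5}:3  {1,3,5}:3  {1,4,5}:2  {2,4,5}:1  {3,4,5}:3
  |U|=4: {0,1,3,5}:6  {0,3,4,5}:6  {1,2,4,5}:3  {1,3,4,5}:8  {2,3,4,5}:4
  start at 0(t): 15
  start at 1(u): 10
  start at 2(s): 20
sum over floor = 45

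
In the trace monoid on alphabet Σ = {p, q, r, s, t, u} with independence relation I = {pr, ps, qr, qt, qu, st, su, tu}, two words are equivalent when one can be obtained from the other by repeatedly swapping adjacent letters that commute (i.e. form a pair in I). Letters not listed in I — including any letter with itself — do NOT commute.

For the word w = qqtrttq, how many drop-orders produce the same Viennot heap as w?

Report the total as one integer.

drop 0:q onto floor
drop 1:q onto {0:q}
drop 2:t onto floor
drop 3:r onto {2:t}
drop 4:t onto {3:r}
drop 5:t onto {4:t}
drop 6:q onto {1:q}
ground layer = {0:q, 2:t}
drop-orders for the pieces not yet dropped (sum over which currently-grounded one goes next):
  1 to go: {5} 1  {6} 1
  2 to go: {1,6} 1  {4,5} 1  {5,6} 2
  3 to go: {0,1,6} 1  {1,5,6} 3  {3,4,5} 1  {4,5,6} 3
  4 to go: {0,1,5,6} 4  {1,4,5,6} 6  {2,3,4,5} 1  {3,4,5,6} 4
  5 to go: {0,1,4,5,6} 10  {1,3,4,5,6} 10  {2,3,4,5,6} 5
  if 0:q drops first: 15 orders
  if 2:t drops first: 20 orders
heap linearizations: 35

35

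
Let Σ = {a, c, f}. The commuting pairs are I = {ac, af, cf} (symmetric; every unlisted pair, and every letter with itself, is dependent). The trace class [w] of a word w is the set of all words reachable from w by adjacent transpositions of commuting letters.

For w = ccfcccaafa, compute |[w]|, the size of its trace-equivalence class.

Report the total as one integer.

2520

piece 0:c — minimal
piece 1:c rests on {0:c}
piece 2:f — minimal
piece 3:c rests on {1:c}
piece 4:c rests on {3:c}
piece 5:c rests on {4:c}
piece 6:a — minimal
piece 7:a rests on {6:a}
piece 8:f rests on {2:f}
piece 9:a rests on {7:a}
minimal pieces: {0:c, 2:f, 6:a}
ways to finish when only these pieces remain (= sum over removing one remaining piece with nothing left below it):
  1 left: {5}→1  {8}→1  {9}→1
  2 left: {2,8}→1  {4,5}→1  {5,8}→2  {5,9}→2  {7,9}→1  {8,9}→2
  3 left: {2,5,8}→3  {2,8,9}→3  {3,4,5}→1  {4,5,8}→3  {4,5,9}→3  {5,7,9}→3  {5,8,9}→6  {6,7,9}→1  {7,8,9}→3
  4 left: {1,3,4,5}→1  {2,4,5,8}→6  {2,5,8,9}→12  {2,7,8,9}→6  {3,4,5,8}→4  {3,4,5,9}→4  {4,5,7,9}→6  {4,5,8,9}→12  {5,6,7,9}→4  {5,7,8,9}→12  {6,7,8,9}→4
  5 left: {0,1,3,4,5}→1  {1,3,4,5,8}→5  {1,3,4,5,9}→5  {2,3,4,5,8}→10  {2,4,5,8,9}→30  {2,5,7,8,9}→30  {2,6,7,8,9}→10  {3,4,5,7,9}→10  {3,4,5,8,9}→20  {4,5,6,7,9}→10  {4,5,7,8,9}→30  {5,6,7,8,9}→20
  6 left: {0,1,3,4,5,8}→6  {0,1,3,4,5,9}→6  {1,2,3,4,5,8}→15  {1,3,4,5,7,9}→15  {1,3,4,5,8,9}→30  {2,3,4,5,8,9}→60  {2,4,5,7,8,9}→90  {2,5,6,7,8,9}→60  {3,4,5,6,7,9}→20  {3,4,5,7,8,9}→60  {4,5,6,7,8,9}→60
  7 left: {0,1,2,3,4,5,8}→21  {0,1,3,4,5,7,9}→21  {0,1,3,4,5,8,9}→42  {1,2,3,4,5,8,9}→105  {1,3,4,5,6,7,9}→35  {1,3,4,5,7,8,9}→105  {2,3,4,5,7,8,9}→210  {2,4,5,6,7,8,9}→210  {3,4,5,6,7,8,9}→140
  8 left: {0,1,2,3,4,5,8,9}→168  {0,1,3,4,5,6,7,9}→56  {0,1,3,4,5,7,8,9}→168  {1,2,3,4,5,7,8,9}→420  {1,3,4,5,6,7,8,9}→280  {2,3,4,5,6,7,8,9}→560
  placing 0:c first → 1260 extensions
  placing 2:f first → 504 extensions
  placing 6:a first → 756 extensions
total linear extensions = 2520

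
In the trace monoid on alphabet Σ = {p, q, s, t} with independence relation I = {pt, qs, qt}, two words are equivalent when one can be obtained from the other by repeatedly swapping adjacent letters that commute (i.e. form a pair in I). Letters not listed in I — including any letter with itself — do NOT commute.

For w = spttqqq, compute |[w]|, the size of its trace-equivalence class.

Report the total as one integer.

drop 0:s onto floor
drop 1:p onto {0:s}
drop 2:t onto {0:s}
drop 3:t onto {2:t}
drop 4:q onto {1:p}
drop 5:q onto {4:q}
drop 6:q onto {5:q}
ground layer = {0:s}
drop-orders for the pieces not yet dropped (sum over which currently-grounded one goes next):
  1 to go: {3} 1  {6} 1
  2 to go: {2,3} 1  {3,6} 2  {5,6} 1
  3 to go: {2,3,6} 3  {3,5,6} 3  {4,5,6} 1
  4 to go: {1,4,5,6} 1  {2,3,5,6} 6  {3,4,5,6} 4
  5 to go: {1,3,4,5,6} 5  {2,3,4,5,6} 10
  if 0:s drops first: 15 orders

15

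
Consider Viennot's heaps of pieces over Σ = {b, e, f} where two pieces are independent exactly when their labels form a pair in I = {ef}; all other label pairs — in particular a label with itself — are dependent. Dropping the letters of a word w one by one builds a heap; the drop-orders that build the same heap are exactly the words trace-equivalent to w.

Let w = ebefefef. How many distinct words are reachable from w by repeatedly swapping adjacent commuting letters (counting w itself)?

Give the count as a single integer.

20

drop 0:e onto floor
drop 1:b onto {0:e}
drop 2:e onto {1:b}
drop 3:f onto {1:b}
drop 4:e onto {2:e}
drop 5:f onto {3:f}
drop 6:e onto {4:e}
drop 7:f onto {5:f}
ground layer = {0:e}
drop-orders for the pieces not yet dropped (sum over which currently-grounded one goes next):
  1 to go: {6} 1  {7} 1
  2 to go: {4,6} 1  {5,7} 1  {6,7} 2
  3 to go: {2,4,6} 1  {3,5,7} 1  {4,6,7} 3  {5,6,7} 3
  4 to go: {2,4,6,7} 4  {3,5,6,7} 4  {4,5,6,7} 6
  5 to go: {2,4,5,6,7} 10  {3,4,5,6,7} 10
  6 to go: {2,3,4,5,6,7} 20
  if 0:e drops first: 20 orders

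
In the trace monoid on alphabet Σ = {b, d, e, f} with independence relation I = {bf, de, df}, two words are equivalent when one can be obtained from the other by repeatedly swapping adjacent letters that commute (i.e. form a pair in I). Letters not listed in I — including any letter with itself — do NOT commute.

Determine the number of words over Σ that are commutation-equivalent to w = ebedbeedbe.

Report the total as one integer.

drop 0:e onto floor
drop 1:b onto {0:e}
drop 2:e onto {1:b}
drop 3:d onto {1:b}
drop 4:b onto {2:e, 3:d}
drop 5:e onto {4:b}
drop 6:e onto {5:e}
drop 7:d onto {4:b}
drop 8:b onto {6:e, 7:d}
drop 9:e onto {8:b}
ground layer = {0:e}
drop-orders for the pieces not yet dropped (sum over which currently-grounded one goes next):
  1 to go: {9} 1
  2 to go: {8,9} 1
  3 to go: {6,8,9} 1  {7,8,9} 1
  4 to go: {5,6,8,9} 1  {6,7,8,9} 2
  5 to go: {5,6,7,8,9} 3
  6 to go: {4,5,6,7,8,9} 3
  7 to go: {2,4,5,6,7,8,9} 3  {3,4,5,6,7,8,9} 3
  8 to go: {2,3,4,5,6,7,8,9} 6
  if 0:e drops first: 6 orders

6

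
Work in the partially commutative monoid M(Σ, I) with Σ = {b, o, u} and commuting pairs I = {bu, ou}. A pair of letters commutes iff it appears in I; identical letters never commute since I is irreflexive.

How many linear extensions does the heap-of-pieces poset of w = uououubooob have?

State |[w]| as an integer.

drop 0:u onto floor
drop 1:o onto floor
drop 2:u onto {0:u}
drop 3:o onto {1:o}
drop 4:u onto {2:u}
drop 5:u onto {4:u}
drop 6:b onto {3:o}
drop 7:o onto {6:b}
drop 8:o onto {7:o}
drop 9:o onto {8:o}
drop 10:b onto {9:o}
ground layer = {0:u, 1:o}
drop-orders for the pieces not yet dropped (sum over which currently-grounded one goes next):
  1 to go: {5} 1  {10} 1
  2 to go: {4,5} 1  {5,10} 2  {9,10} 1
  3 to go: {2,4,5} 1  {4,5,10} 3  {5,9,10} 3  {8,9,10} 1
  4 to go: {0,2,4,5} 1  {2,4,5,10} 4  {4,5,9,10} 6  {5,8,9,10} 4  {7,8,9,10} 1
  5 to go: {0,2,4,5,10} 5  {2,4,5,9,10} 10  {4,5,8,9,10} 10  {5,7,8,9,10} 5  {6,7,8,9,10} 1
  6 to go: {0,2,4,5,9,10} 15  {2,4,5,8,9,10} 20  {3,6,7,8,9,10} 1  {4,5,7,8,9,10} 15  {5,6,7,8,9,10} 6
  7 to go: {0,2,4,5,8,9,10} 35  {1,3,6,7,8,9,10} 1  {2,4,5,7,8,9,10} 35  {3,5,6,7,8,9,10} 7  {4,5,6,7,8,9,10} 21
  8 to go: {0,2,4,5,7,8,9,10} 70  {1,3,5,6,7,8,9,10} 8  {2,4,5,6,7,8,9,10} 56  {3,4,5,6,7,8,9,10} 28
  9 to go: {0,2,4,5,6,7,8,9,10} 126  {1,3,4,5,6,7,8,9,10} 36  {2,3,4,5,6,7,8,9,10} 84
  if 0:u drops first: 120 orders
  if 1:o drops first: 210 orders
heap linearizations: 330

330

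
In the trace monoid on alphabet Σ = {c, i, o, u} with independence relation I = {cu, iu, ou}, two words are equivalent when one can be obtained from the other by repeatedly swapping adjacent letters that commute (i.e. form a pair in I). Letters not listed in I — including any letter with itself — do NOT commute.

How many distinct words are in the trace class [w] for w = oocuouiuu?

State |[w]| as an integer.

#0=o has no predecessor
#1=o depends on [0:o]
#2=c depends on [1:o]
#3=u has no predecessor
#4=o depends on [2:c]
#5=u depends on [3:u]
#6=i depends on [4:o]
#7=u depends on [5:u]
#8=u depends on [7:u]
sources: [0:o, 3:u]
N(rest) = Σ N(rest − s) over sources s of rest; N(one piece) = 1:
  size 1 → [6]=1  [8]=1
  size 2 → [4,6]=1  [6,8]=2  [7,8]=1
  size 3 → [2,4,6]=1  [4,6,8]=3  [5,7,8]=1  [6,7,8]=3
  size 4 → [1,2,4,6]=1  [2,4,6,8]=4  [3,5,7,8]=1  [4,6,7,8]=6  [5,6,7,8]=4
  size 5 → [0,1,2,4,6]=1  [1,2,4,6,8]=5  [2,4,6,7,8]=10  [3,5,6,7,8]=5  [4,5,6,7,8]=10
  size 6 → [0,1,2,4,6,8]=6  [1,2,4,6,7,8]=15  [2,4,5,6,7,8]=20  [3,4,5,6,7,8]=15
  size 7 → [0,1,2,4,6,7,8]=21  [1,2,4,5,6,7,8]=35  [2,3,4,5,6,7,8]=35
  first=0(o) contributes 70
  first=3(u) contributes 56
|[w]| = 126

126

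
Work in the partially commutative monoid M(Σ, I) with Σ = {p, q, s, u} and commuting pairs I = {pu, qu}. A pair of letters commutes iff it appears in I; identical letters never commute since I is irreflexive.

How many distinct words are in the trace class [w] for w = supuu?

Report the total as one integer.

4

0(s) covers ∅
1(u) covers 0:s
2(p) covers 0:s
3(u) covers 1:u
4(u) covers 3:u
floor of heap: 0:s
completions by unplaced set U, small U first (add the entries for U minus each lowest piece of U):
  |U|=1: {2}:1  {4}:1
  |U|=2: {2,4}:2  {3,4}:1
  |U|=3: {1,3,4}:1  {2,3,4}:3
  start at 0(s): 4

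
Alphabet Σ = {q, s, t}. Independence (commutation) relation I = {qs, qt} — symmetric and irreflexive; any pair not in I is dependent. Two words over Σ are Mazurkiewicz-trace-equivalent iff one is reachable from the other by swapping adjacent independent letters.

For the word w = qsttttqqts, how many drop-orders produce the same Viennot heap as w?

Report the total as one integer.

piece 0:q — minimal
piece 1:s — minimal
piece 2:t rests on {1:s}
piece 3:t rests on {2:t}
piece 4:t rests on {3:t}
piece 5:t rests on {4:t}
piece 6:q rests on {0:q}
piece 7:q rests on {6:q}
piece 8:t rests on {5:t}
piece 9:s rests on {8:t}
minimal pieces: {0:q, 1:s}
ways to finish when only these pieces remain (= sum over removing one remaining piece with nothing left below it):
  1 left: {7}→1  {9}→1
  2 left: {6,7}→1  {7,9}→2  {8,9}→1
  3 left: {0,6,7}→1  {5,8,9}→1  {6,7,9}→3  {7,8,9}→3
  4 left: {0,6,7,9}→4  {4,5,8,9}→1  {5,7,8,9}→4  {6,7,8,9}→6
  5 left: {0,6,7,8,9}→10  {3,4,5,8,9}→1  {4,5,7,8,9}→5  {5,6,7,8,9}→10
  6 left: {0,5,6,7,8,9}→20  {2,3,4,5,8,9}→1  {3,4,5,7,8,9}→6  {4,5,6,7,8,9}→15
  7 left: {0,4,5,6,7,8,9}→35  {1,2,3,4,5,8,9}→1  {2,3,4,5,7,8,9}→7  {3,4,5,6,7,8,9}→21
  8 left: {0,3,4,5,6,7,8,9}→56  {1,2,3,4,5,7,8,9}→8  {2,3,4,5,6,7,8,9}→28
  placing 0:q first → 36 extensions
  placing 1:s first → 84 extensions
total linear extensions = 120

120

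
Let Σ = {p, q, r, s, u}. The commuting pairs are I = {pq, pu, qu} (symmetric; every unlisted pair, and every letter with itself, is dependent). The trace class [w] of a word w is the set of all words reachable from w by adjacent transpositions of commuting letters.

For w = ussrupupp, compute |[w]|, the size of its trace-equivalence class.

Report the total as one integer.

0(u) covers ∅
1(s) covers 0:u
2(s) covers 1:s
3(r) covers 2:s
4(u) covers 3:r
5(p) covers 3:r
6(u) covers 4:u
7(p) covers 5:p
8(p) covers 7:p
floor of heap: 0:u
completions by unplaced set U, small U first (add the entries for U minus each lowest piece of U):
  |U|=1: {6}:1  {8}:1
  |U|=2: {4,6}:1  {6,8}:2  {7,8}:1
  |U|=3: {4,6,8}:3  {5,7,8}:1  {6,7,8}:3
  |U|=4: {4,6,7,8}:6  {5,6,7,8}:4
  |U|=5: {4,5,6,7,8}:10
  |U|=6: {3,4,5,6,7,8}:10
  |U|=7: {2,3,4,5,6,7,8}:10
  start at 0(u): 10

10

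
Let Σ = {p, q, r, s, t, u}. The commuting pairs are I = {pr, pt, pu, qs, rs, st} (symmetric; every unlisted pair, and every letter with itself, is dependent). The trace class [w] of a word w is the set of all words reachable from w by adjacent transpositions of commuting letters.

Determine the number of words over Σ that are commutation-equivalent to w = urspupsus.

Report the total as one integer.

9

drop 0:u onto floor
drop 1:r onto {0:u}
drop 2:s onto {0:u}
drop 3:p onto {2:s}
drop 4:u onto {1:r, 2:s}
drop 5:p onto {3:p}
drop 6:s onto {4:u, 5:p}
drop 7:u onto {6:s}
drop 8:s onto {7:u}
ground layer = {0:u}
drop-orders for the pieces not yet dropped (sum over which currently-grounded one goes next):
  1 to go: {8} 1
  2 to go: {7,8} 1
  3 to go: {6,7,8} 1
  4 to go: {4,6,7,8} 1  {5,6,7,8} 1
  5 to go: {1,4,6,7,8} 1  {3,5,6,7,8} 1  {4,5,6,7,8} 2
  6 to go: {1,4,5,6,7,8} 3  {3,4,5,6,7,8} 3
  7 to go: {1,3,4,5,6,7,8} 6  {2,3,4,5,6,7,8} 3
  if 0:u drops first: 9 orders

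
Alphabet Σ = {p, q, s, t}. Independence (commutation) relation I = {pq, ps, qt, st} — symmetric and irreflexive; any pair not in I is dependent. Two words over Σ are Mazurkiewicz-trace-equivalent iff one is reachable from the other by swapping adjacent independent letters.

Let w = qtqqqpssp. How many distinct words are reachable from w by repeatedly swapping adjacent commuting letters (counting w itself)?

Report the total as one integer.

#0=q has no predecessor
#1=t has no predecessor
#2=q depends on [0:q]
#3=q depends on [2:q]
#4=q depends on [3:q]
#5=p depends on [1:t]
#6=s depends on [4:q]
#7=s depends on [6:s]
#8=p depends on [5:p]
sources: [0:q, 1:t]
N(rest) = Σ N(rest − s) over sources s of rest; N(one piece) = 1:
  size 1 → [7]=1  [8]=1
  size 2 → [5,8]=1  [6,7]=1  [7,8]=2
  size 3 → [1,5,8]=1  [4,6,7]=1  [5,7,8]=3  [6,7,8]=3
  size 4 → [1,5,7,8]=4  [3,4,6,7]=1  [4,6,7,8]=4  [5,6,7,8]=6
  size 5 → [1,5,6,7,8]=10  [2,3,4,6,7]=1  [3,4,6,7,8]=5  [4,5,6,7,8]=10
  size 6 → [0,2,3,4,6,7]=1  [1,4,5,6,7,8]=20  [2,3,4,6,7,8]=6  [3,4,5,6,7,8]=15
  size 7 → [0,2,3,4,6,7,8]=7  [1,3,4,5,6,7,8]=35  [2,3,4,5,6,7,8]=21
  first=0(q) contributes 56
  first=1(t) contributes 28
|[w]| = 84

84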